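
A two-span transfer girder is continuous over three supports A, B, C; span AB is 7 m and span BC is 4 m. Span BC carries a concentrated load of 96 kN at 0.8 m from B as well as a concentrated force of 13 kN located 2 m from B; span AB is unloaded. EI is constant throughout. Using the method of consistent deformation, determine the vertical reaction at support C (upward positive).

R_C = 19.79 kN

Release continuity at B by inserting a hinge; the redundant is the internal moment M_B. The primary structure is two simply-supported spans AB and BC.
End slopes at the hinge B, treating each span as simply supported:
  span BC: point load 96 at a = 0.8: Pab(L + b)/(6LEI) = 73.73/EI
  span BC: point load 13 at a = 2: Pab(L + b)/(6LEI) = 13/EI
  relative rotation θ_0 = (0 + 86.73)/EI = 86.73/EI
A unit hogging moment at B produces rotation L₁/(3EI) + L₂/(3EI) = 3.667/EI.
Slope continuity at B: θ_0 = M_B·3.667/EI, so M_B = 86.73/3.667 = 23.65 kN·m (hogging).
Span BC, ΣM about C: R_B^{BC}·4 = 333.2 + 23.65, so R_B^{BC} = 89.21 kN and R_C = 109 − 89.21 = 19.79 kN.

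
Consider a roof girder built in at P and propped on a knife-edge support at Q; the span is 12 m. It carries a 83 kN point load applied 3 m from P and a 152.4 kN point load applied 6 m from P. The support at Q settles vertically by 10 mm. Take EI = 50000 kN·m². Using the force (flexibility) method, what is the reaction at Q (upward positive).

R_Q = 53.89 kN

Take the reaction at Q as the redundant and release it; the primary structure is a cantilever fixed at P.
Primary-structure tip deflection at Q by superposition:
  point load 83 at a = 3: Pa²(3L − a)/(6EI) = 4108/EI
  point load 152.4 at a = 6: Pa²(3L − a)/(6EI) = 27432/EI
  δ_0 = 31540/EI
Flexibility coefficient — unit upward force at Q: δ_{QQ} = L³/(3EI) = 576/EI.
With EI = 50000 kN·m²: δ_0 = 0.63081 m and δ_{QQ} = 0.01152 m/kN.
Compatibility — the beam at Q must follow the support down by 0.01 m: δ_0 − R_Q·δ_{QQ} = 0.01, so R_Q = (0.63081 − 0.01)/0.01152 = 53.89 kN.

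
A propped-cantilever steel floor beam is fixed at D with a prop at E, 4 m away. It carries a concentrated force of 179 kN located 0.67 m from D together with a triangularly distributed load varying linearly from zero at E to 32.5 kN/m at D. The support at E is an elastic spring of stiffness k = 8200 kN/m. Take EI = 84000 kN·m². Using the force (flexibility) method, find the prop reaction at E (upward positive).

Take the reaction at E as the redundant and release it; the primary structure is a cantilever fixed at D.
Deflection at E on the released cantilever, summing each load's contribution:
  point load 179 at a = 0.67: Pa²(3L − a)/(6EI) = 151.7/EI
  triangular load, peak 32.5 at the fixed end: w₀L⁴/(30EI) = 277.3/EI
  δ_0 = 429.1/EI
Flexibility coefficient — unit upward force at E: δ_{EE} = L³/(3EI) = 21.33/EI.
With EI = 84000 kN·m²: δ_0 = 0.005108 m and δ_{EE} = 0.000254 m/kN.
Compatibility — the spring shortens by R_E/k under the reaction it provides: δ_0 − R_E·δ_{EE} = R_E/k. With 1/k = 0.000122 m/kN, R_E = δ_0 / (δ_{EE} + 1/k) = 0.005108 / (0.000254 + 0.000122) = 13.59 kN.

R_E = 13.59 kN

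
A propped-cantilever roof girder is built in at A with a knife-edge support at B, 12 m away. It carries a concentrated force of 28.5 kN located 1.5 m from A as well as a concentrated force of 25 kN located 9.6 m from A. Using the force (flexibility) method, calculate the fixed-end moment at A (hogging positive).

Choose R_B as the redundant. The primary structure is the cantilever fixed at A.
Deflection at B on the released cantilever, summing each load's contribution:
  point load 28.5 at a = 1.5: Pa²(3L − a)/(6EI) = 368.7/EI
  point load 25 at a = 9.6: Pa²(3L − a)/(6EI) = 10138/EI
  δ_0 = 10506/EI
Tip deflection under a unit load at B: L³/(3EI) = 576/EI.
The prop prevents deflection at B: R_B = δ_0/δ_{BB} = 10506/576 = 18.24 kN.
Moment equilibrium about A: M_A = Σ(load moments about A) − R_B·L = 282.8 − 18.24×12 = 63.87 kN·m.

M_A = 63.87 kN·m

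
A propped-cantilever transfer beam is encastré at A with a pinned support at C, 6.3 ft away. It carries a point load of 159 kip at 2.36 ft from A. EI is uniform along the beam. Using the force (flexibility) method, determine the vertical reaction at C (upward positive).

R_C = 29.29 kip

Choose R_C as the redundant. The primary structure is the cantilever fixed at A.
Deflection at C on the released cantilever, summing each load's contribution:
  point load 159 at a = 2.36: Pa²(3L − a)/(6EI) = 2441/EI
Tip deflection under a unit load at C: L³/(3EI) = 83.35/EI.
The prop prevents deflection at C: R_C = δ_0/δ_{CC} = 2441/83.35 = 29.29 kip.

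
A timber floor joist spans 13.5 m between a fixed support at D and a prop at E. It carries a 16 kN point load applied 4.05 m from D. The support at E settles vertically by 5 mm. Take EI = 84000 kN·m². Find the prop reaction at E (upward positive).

Remove the prop at E; the released (primary) structure is a cantilever built in at D.
Deflection at E on the released cantilever, summing each load's contribution:
  point load 16 at a = 4.05: Pa²(3L − a)/(6EI) = 1594/EI
Flexibility coefficient — unit upward force at E: δ_{EE} = L³/(3EI) = 820.1/EI.
With EI = 84000 kN·m²: δ_0 = 0.01898 m and δ_{EE} = 0.009763 m/kN.
Compatibility — the beam at E must follow the support down by 0.005 m: δ_0 − R_E·δ_{EE} = 0.005, so R_E = (0.01898 − 0.005)/0.009763 = 1.432 kN.

R_E = 1.432 kN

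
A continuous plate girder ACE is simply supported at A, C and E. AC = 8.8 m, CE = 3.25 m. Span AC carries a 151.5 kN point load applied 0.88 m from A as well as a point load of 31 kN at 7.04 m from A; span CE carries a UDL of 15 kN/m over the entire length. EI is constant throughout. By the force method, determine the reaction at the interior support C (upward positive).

R_C = 98.97 kN

Insert a hinge at C; M_C is the redundant, and each span becomes simply supported.
Discontinuity in slope at C on the released structure — sum the simple-span end rotations:
  span AC: point load 151.5 at a = 0.88: Pab(L + a)/(6LEI) = 193.6/EI
  span AC: point load 31 at a = 7.04: Pab(L + a)/(6LEI) = 115.2/EI
  span CE: UDL 15: wL³/(24EI) = 21.46/EI
  relative rotation θ_0 = (308.8 + 21.46)/EI = 330.3/EI
A unit hogging moment at C produces rotation L₁/(3EI) + L₂/(3EI) = 4.017/EI.
Slope continuity at C: θ_0 = M_C·4.017/EI, so M_C = 330.3/4.017 = 82.22 kN·m (hogging).
Span AC, ΣM about A with M_C applied at C: R_C^{AC}·8.8 = 351.6 + 82.22, so R_C^{AC} = 49.29 kN and R_A = 182.5 − 49.29 = 133.2 kN.
Span CE, ΣM about E: R_C^{CE}·3.25 = 79.22 + 82.22, so R_C^{CE} = 49.67 kN and R_E = 48.75 − 49.67 = -0.9247 kN.
R_C = 49.29 + 49.67 = 98.97 kN.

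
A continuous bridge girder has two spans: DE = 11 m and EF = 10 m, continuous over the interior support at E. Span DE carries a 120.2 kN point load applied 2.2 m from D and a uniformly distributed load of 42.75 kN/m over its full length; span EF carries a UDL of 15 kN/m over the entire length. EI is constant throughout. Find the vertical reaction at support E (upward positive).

Take M_E as the redundant. Released structure: two simple spans DE and EF with a hinge at E.
End slopes at the hinge E, treating each span as simply supported:
  span DE: point load 120.2 at a = 2.2: Pab(L + a)/(6LEI) = 465.4/EI
  span DE: UDL 42.75: wL³/(24EI) = 2371/EI
  span EF: UDL 15: wL³/(24EI) = 625/EI
  relative rotation θ_0 = (2836 + 625)/EI = 3461/EI
A unit hogging moment at E produces rotation L₁/(3EI) + L₂/(3EI) = 7/EI.
Compatibility: M_E·(L₁+L₂)/(3EI) = θ_0, giving M_E = 494.5 kN·m (hogging).
Span DE, ΣM about D with M_E applied at E: R_E^{DE}·11 = 2851 + 494.5, so R_E^{DE} = 304.1 kN and R_D = 590.5 − 304.1 = 286.3 kN.
Span EF, ΣM about F: R_E^{EF}·10 = 750 + 494.5, so R_E^{EF} = 124.4 kN and R_F = 150 − 124.4 = 25.55 kN.
R_E = 304.1 + 124.4 = 428.6 kN.

R_E = 428.6 kN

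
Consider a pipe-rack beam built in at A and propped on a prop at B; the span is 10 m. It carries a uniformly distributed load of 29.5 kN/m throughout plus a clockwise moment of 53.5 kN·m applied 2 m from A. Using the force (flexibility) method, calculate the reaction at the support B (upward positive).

Take the reaction at B as the redundant and release it; the primary structure is a cantilever fixed at A.
Free-end deflection of the primary structure under the applied loading (downward +):
  UDL 29.5: wL⁴/(8EI) = 36875/EI
  clockwise couple 53.5 at a = 2: M₀a(2L − a)/(2EI) = 963/EI
  δ_0 = 37838/EI
Flexibility coefficient — unit upward force at B: δ_{BB} = L³/(3EI) = 333.3/EI.
The prop prevents deflection at B: R_B = δ_0/δ_{BB} = 37838/333.3 = 113.5 kN.

R_B = 113.5 kN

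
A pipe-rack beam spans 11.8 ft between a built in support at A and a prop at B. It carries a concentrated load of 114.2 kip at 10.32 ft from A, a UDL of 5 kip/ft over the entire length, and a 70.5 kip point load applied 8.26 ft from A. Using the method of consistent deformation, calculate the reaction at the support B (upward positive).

R_B = 154.7 kip

Take the reaction at B as the redundant and release it; the primary structure is a cantilever fixed at A.
Deflection at B on the released cantilever, summing each load's contribution:
  point load 114.2 at a = 10.32: Pa²(3L − a)/(6EI) = 50840/EI
  UDL 5: wL⁴/(8EI) = 12117/EI
  point load 70.5 at a = 8.26: Pa²(3L − a)/(6EI) = 21757/EI
  δ_0 = 84714/EI
Flexibility coefficient — unit upward force at B: δ_{BB} = L³/(3EI) = 547.7/EI.
The prop prevents deflection at B: R_B = δ_0/δ_{BB} = 84714/547.7 = 154.7 kip.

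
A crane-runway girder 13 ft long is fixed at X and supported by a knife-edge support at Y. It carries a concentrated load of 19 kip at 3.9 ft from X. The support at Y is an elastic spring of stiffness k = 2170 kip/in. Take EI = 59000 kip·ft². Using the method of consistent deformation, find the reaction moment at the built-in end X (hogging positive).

M_X = 44.18 kip·ft

Remove the prop at Y; the released (primary) structure is a cantilever built in at X.
Deflection at Y on the released cantilever, summing each load's contribution:
  point load 19 at a = 3.9: Pa²(3L − a)/(6EI) = 1691/EI
Tip deflection under a unit load at Y: L³/(3EI) = 732.3/EI.
With EI = 59000 kip·ft²: δ_0 = 0.028654 ft and δ_{YY} = 0.012412 ft/kip.
Compatibility — the spring shortens by R_Y/k under the reaction it provides: δ_0 − R_Y·δ_{YY} = R_Y/k. With 1/k = 1/(2170×12) ft/kip = 0.000038 ft/kip, R_Y = δ_0 / (δ_{YY} + 1/k) = 0.028654 / (0.012412 + 0.000038) = 2.301 kip.
Moment equilibrium about X: M_X = Σ(load moments about X) − R_Y·L = 74.1 − 2.301×13 = 44.18 kip·ft.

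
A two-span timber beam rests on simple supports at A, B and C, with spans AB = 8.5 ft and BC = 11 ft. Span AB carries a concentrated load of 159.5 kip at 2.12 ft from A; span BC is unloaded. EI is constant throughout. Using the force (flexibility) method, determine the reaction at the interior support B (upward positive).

Release continuity at B by inserting a hinge; the redundant is the internal moment M_B. The primary structure is two simply-supported spans AB and BC.
Rotations at B on the released spans (each span's end-slope, ×1/EI):
  span AB: point load 159.5 at a = 2.12: Pab(L + a)/(6LEI) = 449.2/EI
  relative rotation θ_0 = (449.2 + 0)/EI = 449.2/EI
A unit hogging moment at B produces rotation L₁/(3EI) + L₂/(3EI) = 6.5/EI.
Compatibility: M_B·(L₁+L₂)/(3EI) = θ_0, giving M_B = 69.11 kip·ft (hogging).
Span AB, ΣM about A with M_B applied at B: R_B^{AB}·8.5 = 338.1 + 69.11, so R_B^{AB} = 47.91 kip and R_A = 159.5 − 47.91 = 111.6 kip.
Span BC, ΣM about C: R_B^{BC}·11 = 0 + 69.11, so R_B^{BC} = 6.283 kip and R_C = 0 − 6.283 = -6.283 kip.
R_B = 47.91 + 6.283 = 54.2 kip.

R_B = 54.2 kip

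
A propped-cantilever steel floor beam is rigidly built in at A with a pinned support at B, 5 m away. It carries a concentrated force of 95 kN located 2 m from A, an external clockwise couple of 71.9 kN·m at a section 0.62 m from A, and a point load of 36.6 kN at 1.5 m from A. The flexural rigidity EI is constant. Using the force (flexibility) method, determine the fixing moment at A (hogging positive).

Release the roller at B. Primary structure: cantilever fixed at A.
Free-end deflection of the primary structure under the applied loading (downward +):
  point load 95 at a = 2: Pa²(3L − a)/(6EI) = 823.3/EI
  clockwise couple 71.9 at a = 0.62: M₀a(2L − a)/(2EI) = 209.1/EI
  point load 36.6 at a = 1.5: Pa²(3L − a)/(6EI) = 185.3/EI
  δ_0 = 1218/EI
Flexibility coefficient — unit upward force at B: δ_{BB} = L³/(3EI) = 41.67/EI.
The prop prevents deflection at B: R_B = δ_0/δ_{BB} = 1218/41.67 = 29.22 kN.
Moment equilibrium about A: M_A = Σ(load moments about A) − R_B·L = 316.8 − 29.22×5 = 170.7 kN·m.

M_A = 170.7 kN·m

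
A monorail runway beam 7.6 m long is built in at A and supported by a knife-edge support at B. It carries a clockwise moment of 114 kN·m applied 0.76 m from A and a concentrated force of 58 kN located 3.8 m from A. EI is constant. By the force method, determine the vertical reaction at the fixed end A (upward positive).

R_A = 35.6 kN

Take the reaction at B as the redundant and release it; the primary structure is a cantilever fixed at A.
Primary-structure tip deflection at B by superposition:
  clockwise couple 114 at a = 0.76: M₀a(2L − a)/(2EI) = 625.5/EI
  point load 58 at a = 3.8: Pa²(3L − a)/(6EI) = 2652/EI
  δ_0 = 3278/EI
Tip deflection under a unit load at B: L³/(3EI) = 146.3/EI.
The prop prevents deflection at B: R_B = δ_0/δ_{BB} = 3278/146.3 = 22.4 kN.
Vertical equilibrium: R_A = ΣP − R_B = 58 − 22.4 = 35.6 kN.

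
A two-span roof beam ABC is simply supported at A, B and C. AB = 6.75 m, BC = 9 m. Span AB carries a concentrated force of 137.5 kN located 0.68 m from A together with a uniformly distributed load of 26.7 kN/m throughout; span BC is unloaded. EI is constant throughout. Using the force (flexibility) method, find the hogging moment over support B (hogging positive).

Release continuity at B by inserting a hinge; the redundant is the internal moment M_B. The primary structure is two simply-supported spans AB and BC.
Discontinuity in slope at B on the released structure — sum the simple-span end rotations:
  span AB: point load 137.5 at a = 0.68: Pab(L + a)/(6LEI) = 104.1/EI
  span AB: UDL 26.7: wL³/(24EI) = 342.1/EI
  relative rotation θ_0 = (446.3 + 0)/EI = 446.3/EI
A unit hogging moment at B produces rotation L₁/(3EI) + L₂/(3EI) = 5.25/EI.
Compatibility: M_B·(L₁+L₂)/(3EI) = θ_0, giving M_B = 85 kN·m (hogging).

M_B = 85 kN·m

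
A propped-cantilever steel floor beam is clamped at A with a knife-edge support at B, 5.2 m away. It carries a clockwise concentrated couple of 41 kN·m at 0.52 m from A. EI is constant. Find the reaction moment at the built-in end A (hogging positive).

Take the reaction at B as the redundant and release it; the primary structure is a cantilever fixed at A.
Downward deflection at the released point B due to the loads:
  clockwise couple 41 at a = 0.52: M₀a(2L − a)/(2EI) = 105.3/EI
Flexibility coefficient — unit upward force at B: δ_{BB} = L³/(3EI) = 46.87/EI.
The prop prevents deflection at B: R_B = δ_0/δ_{BB} = 105.3/46.87 = 2.247 kN.
Moment equilibrium about A: M_A = Σ(load moments about A) − R_B·L = 41 − 2.247×5.2 = 29.32 kN·m.

M_A = 29.32 kN·m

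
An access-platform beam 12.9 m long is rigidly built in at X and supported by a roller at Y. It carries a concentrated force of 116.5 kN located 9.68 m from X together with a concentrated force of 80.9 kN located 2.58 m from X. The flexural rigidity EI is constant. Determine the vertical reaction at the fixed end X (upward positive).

Choose R_Y as the redundant. The primary structure is the cantilever fixed at X.
Free-end deflection of the primary structure under the applied loading (downward +):
  point load 116.5 at a = 9.68: Pa²(3L − a)/(6EI) = 52799/EI
  point load 80.9 at a = 2.58: Pa²(3L − a)/(6EI) = 3242/EI
  δ_0 = 56040/EI
Tip deflection under a unit load at Y: L³/(3EI) = 715.6/EI.
Compatibility at Y: δ_0 − R_Y·δ_{YY} = 0, so R_Y = 56040/715.6 = 78.32 kN.
Vertical equilibrium: R_X = ΣP − R_Y = 197.4 − 78.32 = 119.1 kN.

R_X = 119.1 kN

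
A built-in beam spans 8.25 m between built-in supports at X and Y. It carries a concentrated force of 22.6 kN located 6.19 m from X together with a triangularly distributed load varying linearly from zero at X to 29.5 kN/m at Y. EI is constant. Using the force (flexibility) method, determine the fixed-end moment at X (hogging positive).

Take the two fixed-end moments M_X, M_Y as redundants; the released structure is the simple span XY.
Simple-span end rotations at X and Y under the given loads:
  at X: point load 22.6 at a = 6.19: Pab(L + b)/(6LEI) = 60.02/EI
  at Y: point load 22.6 at a = 6.19: Pab(L + a)/(6LEI) = 84.07/EI
  at X: triangular load, peak 29.5: 7w₀L³/(360EI) = 322.1/EI
  at Y: triangular load, peak 29.5: w₀L³/(45EI) = 368.1/EI
  θ_X0 = 382.1/EI,  θ_Y0 = 452.2/EI
Flexibility coefficients: a unit moment at one end gives L/(3EI) there and L/(6EI) at the far end, so f₁₁ = f₂₂ = 2.75/EI and f₁₂ = f₂₁ = 1.375/EI.
Compatibility — zero rotation at each built-in end:
  2.75 M_X + 1.375 M_Y = 382.1
  1.375 M_X + 2.75 M_Y = 452.2
Solving the pair gives M_X = 75.65 kN·m and M_Y = 126.6 kN·m (hogging).

M_X = 75.65 kN·m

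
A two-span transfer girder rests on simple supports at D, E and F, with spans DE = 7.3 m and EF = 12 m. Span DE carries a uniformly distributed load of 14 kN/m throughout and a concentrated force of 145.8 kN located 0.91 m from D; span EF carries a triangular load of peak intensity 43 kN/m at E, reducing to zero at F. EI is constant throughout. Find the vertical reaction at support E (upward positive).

R_E = 311 kN

Take M_E as the redundant. Released structure: two simple spans DE and EF with a hinge at E.
End slopes at the hinge E, treating each span as simply supported:
  span DE: UDL 14: wL³/(24EI) = 226.9/EI
  span DE: point load 145.8 at a = 0.91: Pab(L + a)/(6LEI) = 158.9/EI
  span EF: triangular load, peak 43: w₀L³/(45EI) = 1651/EI
  relative rotation θ_0 = (385.8 + 1651)/EI = 2037/EI
A unit hogging moment at E produces rotation L₁/(3EI) + L₂/(3EI) = 6.433/EI.
Compatibility: M_E·(L₁+L₂)/(3EI) = θ_0, giving M_E = 316.6 kN·m (hogging).
Span DE, ΣM about D with M_E applied at E: R_E^{DE}·7.3 = 505.7 + 316.6, so R_E^{DE} = 112.7 kN and R_D = 248 − 112.7 = 135.3 kN.
Span EF, ΣM about F: R_E^{EF}·12 = 2064 + 316.6, so R_E^{EF} = 198.4 kN and R_F = 258 − 198.4 = 59.61 kN.
R_E = 112.7 + 198.4 = 311 kN.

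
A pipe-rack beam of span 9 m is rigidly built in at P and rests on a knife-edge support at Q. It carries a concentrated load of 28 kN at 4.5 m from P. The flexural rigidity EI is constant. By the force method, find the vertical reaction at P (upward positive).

R_P = 19.25 kN

Take the reaction at Q as the redundant and release it; the primary structure is a cantilever fixed at P.
Free-end deflection of the primary structure under the applied loading (downward +):
  point load 28 at a = 4.5: Pa²(3L − a)/(6EI) = 2126/EI
Flexibility coefficient — unit upward force at Q: δ_{QQ} = L³/(3EI) = 243/EI.
Compatibility at Q: δ_0 − R_Q·δ_{QQ} = 0, so R_Q = 2126/243 = 8.75 kN.
Vertical equilibrium: R_P = ΣP − R_Q = 28 − 8.75 = 19.25 kN.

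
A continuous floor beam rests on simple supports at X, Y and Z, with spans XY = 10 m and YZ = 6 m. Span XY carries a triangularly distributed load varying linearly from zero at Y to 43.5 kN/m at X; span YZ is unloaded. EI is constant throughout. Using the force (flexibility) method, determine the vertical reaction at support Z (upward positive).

Take M_Y as the redundant. Released structure: two simple spans XY and YZ with a hinge at Y.
Discontinuity in slope at Y on the released structure — sum the simple-span end rotations:
  span XY: triangular load, peak 43.5: 7w₀L³/(360EI) = 845.8/EI
  relative rotation θ_0 = (845.8 + 0)/EI = 845.8/EI
A unit hogging moment at Y produces rotation L₁/(3EI) + L₂/(3EI) = 5.333/EI.
Compatibility: M_Y·(L₁+L₂)/(3EI) = θ_0, giving M_Y = 158.6 kN·m (hogging).
Span YZ, ΣM about Z: R_Y^{YZ}·6 = 0 + 158.6, so R_Y^{YZ} = 26.43 kN and R_Z = 0 − 26.43 = -26.43 kN.

R_Z = -26.43 kN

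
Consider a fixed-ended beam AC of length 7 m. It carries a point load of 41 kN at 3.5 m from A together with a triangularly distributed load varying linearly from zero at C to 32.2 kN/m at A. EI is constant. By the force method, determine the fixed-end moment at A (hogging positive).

Take the two fixed-end moments M_A, M_C as redundants; the released structure is the simple span AC.
Simple-span end rotations at A and C under the given loads:
  at A: point load 41 at a = 3.5: Pab(L + b)/(6LEI) = 125.6/EI
  at C: point load 41 at a = 3.5: Pab(L + a)/(6LEI) = 125.6/EI
  at A: triangular load, peak 32.2: w₀L³/(45EI) = 245.4/EI
  at C: triangular load, peak 32.2: 7w₀L³/(360EI) = 214.8/EI
  θ_A0 = 371/EI,  θ_C0 = 340.3/EI
Flexibility coefficients: a unit moment at one end gives L/(3EI) there and L/(6EI) at the far end, so f₁₁ = f₂₂ = 2.333/EI and f₁₂ = f₂₁ = 1.167/EI.
Compatibility — zero rotation at each built-in end:
  2.333 M_A + 1.167 M_C = 371
  1.167 M_A + 2.333 M_C = 340.3
Solving the pair gives M_A = 114.8 kN·m and M_C = 88.47 kN·m (hogging).

M_A = 114.8 kN·m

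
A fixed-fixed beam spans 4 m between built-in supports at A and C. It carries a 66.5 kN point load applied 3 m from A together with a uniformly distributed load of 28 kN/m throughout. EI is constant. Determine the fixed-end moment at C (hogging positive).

M_C = 74.74 kN·m

Release both end moments; the primary structure is a simply-supported span AC with redundants M_A and M_C.
End rotations of the released simple span under the applied load (×1/EI):
  at A: point load 66.5 at a = 3: Pab(L + b)/(6LEI) = 41.56/EI
  at C: point load 66.5 at a = 3: Pab(L + a)/(6LEI) = 58.19/EI
  at A: UDL 28: wL³/(24EI) = 74.67/EI
  at C: UDL 28: wL³/(24EI) = 74.67/EI
  θ_A0 = 116.2/EI,  θ_C0 = 132.9/EI
Flexibility coefficients: a unit moment at one end gives L/(3EI) there and L/(6EI) at the far end, so f₁₁ = f₂₂ = 1.333/EI and f₁₂ = f₂₁ = 0.6667/EI.
Compatibility — zero rotation at each built-in end:
  1.333 M_A + 0.6667 M_C = 116.2
  0.6667 M_A + 1.333 M_C = 132.9
Solving the pair gives M_A = 49.8 kN·m and M_C = 74.74 kN·m (hogging).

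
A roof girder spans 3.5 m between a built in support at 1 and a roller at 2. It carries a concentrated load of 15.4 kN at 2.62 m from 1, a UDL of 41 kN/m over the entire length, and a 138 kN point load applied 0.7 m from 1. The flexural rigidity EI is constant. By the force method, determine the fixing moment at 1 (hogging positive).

M_1 = 138.7 kN·m

Choose R_2 as the redundant. The primary structure is the cantilever fixed at 1.
Free-end deflection of the primary structure under the applied loading (downward +):
  point load 15.4 at a = 2.62: Pa²(3L − a)/(6EI) = 138.8/EI
  UDL 41: wL⁴/(8EI) = 769.1/EI
  point load 138 at a = 0.7: Pa²(3L − a)/(6EI) = 110.4/EI
  δ_0 = 1018/EI
Flexibility coefficient — unit upward force at 2: δ_{22} = L³/(3EI) = 14.29/EI.
Compatibility at 2: δ_0 − R_2·δ_{22} = 0, so R_2 = 1018/14.29 = 71.25 kN.
Moment equilibrium about 1: M_1 = Σ(load moments about 1) − R_2·L = 388.1 − 71.25×3.5 = 138.7 kN·m.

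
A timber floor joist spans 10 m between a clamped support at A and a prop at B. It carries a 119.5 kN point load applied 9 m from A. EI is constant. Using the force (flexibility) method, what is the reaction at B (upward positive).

Choose R_B as the redundant. The primary structure is the cantilever fixed at A.
Deflection at B on the released cantilever, summing each load's contribution:
  point load 119.5 at a = 9: Pa²(3L − a)/(6EI) = 33878/EI
Flexibility coefficient — unit upward force at B: δ_{BB} = L³/(3EI) = 333.3/EI.
Compatibility at B: δ_0 − R_B·δ_{BB} = 0, so R_B = 33878/333.3 = 101.6 kN.

R_B = 101.6 kN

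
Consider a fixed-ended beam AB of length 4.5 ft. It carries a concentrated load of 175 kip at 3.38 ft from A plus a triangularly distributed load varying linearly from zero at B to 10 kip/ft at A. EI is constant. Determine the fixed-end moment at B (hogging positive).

Release both end moments; the primary structure is a simply-supported span AB with redundants M_A and M_B.
End rotations of the released simple span under the applied load (×1/EI):
  at A: point load 175 at a = 3.38: Pab(L + b)/(6LEI) = 137.9/EI
  at B: point load 175 at a = 3.38: Pab(L + a)/(6LEI) = 193.3/EI
  at A: triangular load, peak 10: w₀L³/(45EI) = 20.25/EI
  at B: triangular load, peak 10: 7w₀L³/(360EI) = 17.72/EI
  θ_A0 = 158.1/EI,  θ_B0 = 211.1/EI
Flexibility coefficients: a unit moment at one end gives L/(3EI) there and L/(6EI) at the far end, so f₁₁ = f₂₂ = 1.5/EI and f₁₂ = f₂₁ = 0.75/EI.
Compatibility — zero rotation at each built-in end:
  1.5 M_A + 0.75 M_B = 158.1
  0.75 M_A + 1.5 M_B = 211.1
Solving the pair gives M_A = 46.77 kip·ft and M_B = 117.3 kip·ft (hogging).

M_B = 117.3 kip·ft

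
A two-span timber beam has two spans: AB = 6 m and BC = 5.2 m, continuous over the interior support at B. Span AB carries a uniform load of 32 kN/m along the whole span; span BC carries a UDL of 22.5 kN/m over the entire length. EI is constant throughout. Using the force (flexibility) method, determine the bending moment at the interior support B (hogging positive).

M_B = 112.5 kN·m

Take M_B as the redundant. Released structure: two simple spans AB and BC with a hinge at B.
Rotations at B on the released spans (each span's end-slope, ×1/EI):
  span AB: UDL 32: wL³/(24EI) = 288/EI
  span BC: UDL 22.5: wL³/(24EI) = 131.8/EI
  relative rotation θ_0 = (288 + 131.8)/EI = 419.8/EI
A unit hogging moment at B produces rotation L₁/(3EI) + L₂/(3EI) = 3.733/EI.
Slope continuity at B: θ_0 = M_B·3.733/EI, so M_B = 419.8/3.733 = 112.5 kN·m (hogging).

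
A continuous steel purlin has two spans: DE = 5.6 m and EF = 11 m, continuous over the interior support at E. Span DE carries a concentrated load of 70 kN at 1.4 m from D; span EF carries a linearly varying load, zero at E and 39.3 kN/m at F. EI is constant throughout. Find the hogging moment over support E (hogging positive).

Release continuity at E by inserting a hinge; the redundant is the internal moment M_E. The primary structure is two simply-supported spans DE and EF.
End slopes at the hinge E, treating each span as simply supported:
  span DE: point load 70 at a = 1.4: Pab(L + a)/(6LEI) = 85.75/EI
  span EF: triangular load, peak 39.3: 7w₀L³/(360EI) = 1017/EI
  relative rotation θ_0 = (85.75 + 1017)/EI = 1103/EI
A unit hogging moment at E produces rotation L₁/(3EI) + L₂/(3EI) = 5.533/EI.
Compatibility: M_E·(L₁+L₂)/(3EI) = θ_0, giving M_E = 199.3 kN·m (hogging).

M_E = 199.3 kN·m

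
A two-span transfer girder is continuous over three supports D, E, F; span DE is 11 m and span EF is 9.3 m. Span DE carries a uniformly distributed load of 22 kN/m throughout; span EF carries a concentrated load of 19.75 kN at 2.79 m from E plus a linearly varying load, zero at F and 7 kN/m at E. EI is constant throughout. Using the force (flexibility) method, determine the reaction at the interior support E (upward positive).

Take M_E as the redundant. Released structure: two simple spans DE and EF with a hinge at E.
End slopes at the hinge E, treating each span as simply supported:
  span DE: UDL 22: wL³/(24EI) = 1220/EI
  span EF: point load 19.75 at a = 2.79: Pab(L + b)/(6LEI) = 101.6/EI
  span EF: triangular load, peak 7: w₀L³/(45EI) = 125.1/EI
  relative rotation θ_0 = (1220 + 226.8)/EI = 1447/EI
A unit hogging moment at E produces rotation L₁/(3EI) + L₂/(3EI) = 6.767/EI.
Compatibility: M_E·(L₁+L₂)/(3EI) = θ_0, giving M_E = 213.8 kN·m (hogging).
Span DE, ΣM about D with M_E applied at E: R_E^{DE}·11 = 1331 + 213.8, so R_E^{DE} = 140.4 kN and R_D = 242 − 140.4 = 101.6 kN.
Span EF, ΣM about F: R_E^{EF}·9.3 = 330.4 + 213.8, so R_E^{EF} = 58.52 kN and R_F = 52.3 − 58.52 = -6.216 kN.
R_E = 140.4 + 58.52 = 199 kN.

R_E = 199 kN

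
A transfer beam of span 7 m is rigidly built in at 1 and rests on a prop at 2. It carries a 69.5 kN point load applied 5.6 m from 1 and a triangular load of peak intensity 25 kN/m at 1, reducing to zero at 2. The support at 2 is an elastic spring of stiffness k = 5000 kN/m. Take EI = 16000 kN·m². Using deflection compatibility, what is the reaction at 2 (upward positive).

R_2 = 64.62 kN

Take the reaction at 2 as the redundant and release it; the primary structure is a cantilever fixed at 1.
Primary-structure tip deflection at 2 by superposition:
  point load 69.5 at a = 5.6: Pa²(3L − a)/(6EI) = 5594/EI
  triangular load, peak 25 at the fixed end: w₀L⁴/(30EI) = 2001/EI
  δ_0 = 7595/EI
Flexibility coefficient — unit upward force at 2: δ_{22} = L³/(3EI) = 114.3/EI.
With EI = 16000 kN·m²: δ_0 = 0.47468 m and δ_{22} = 0.007146 m/kN.
Compatibility — the spring shortens by R_2/k under the reaction it provides: δ_0 − R_2·δ_{22} = R_2/k. With 1/k = 0.0002 m/kN, R_2 = δ_0 / (δ_{22} + 1/k) = 0.47468 / (0.007146 + 0.0002) = 64.62 kN.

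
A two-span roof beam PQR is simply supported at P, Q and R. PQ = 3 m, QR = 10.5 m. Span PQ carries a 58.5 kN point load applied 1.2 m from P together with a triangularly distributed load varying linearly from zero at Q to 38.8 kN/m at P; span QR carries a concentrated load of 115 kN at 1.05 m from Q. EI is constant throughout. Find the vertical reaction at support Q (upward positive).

Take M_Q as the redundant. Released structure: two simple spans PQ and QR with a hinge at Q.
End slopes at the hinge Q, treating each span as simply supported:
  span PQ: point load 58.5 at a = 1.2: Pab(L + a)/(6LEI) = 29.48/EI
  span PQ: triangular load, peak 38.8: 7w₀L³/(360EI) = 20.37/EI
  span QR: point load 115 at a = 1.05: Pab(L + b)/(6LEI) = 361.3/EI
  relative rotation θ_0 = (49.85 + 361.3)/EI = 411.2/EI
A unit hogging moment at Q produces rotation L₁/(3EI) + L₂/(3EI) = 4.5/EI.
Compatibility: M_Q·(L₁+L₂)/(3EI) = θ_0, giving M_Q = 91.38 kN·m (hogging).
Span PQ, ΣM about P with M_Q applied at Q: R_Q^{PQ}·3 = 128.4 + 91.38, so R_Q^{PQ} = 73.26 kN and R_P = 116.7 − 73.26 = 43.44 kN.
Span QR, ΣM about R: R_Q^{QR}·10.5 = 1087 + 91.38, so R_Q^{QR} = 112.2 kN and R_R = 115 − 112.2 = 2.797 kN.
R_Q = 73.26 + 112.2 = 185.5 kN.

R_Q = 185.5 kN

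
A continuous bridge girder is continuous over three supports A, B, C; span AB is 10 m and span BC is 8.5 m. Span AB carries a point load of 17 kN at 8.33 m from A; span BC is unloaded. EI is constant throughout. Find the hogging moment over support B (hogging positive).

Release continuity at B by inserting a hinge; the redundant is the internal moment M_B. The primary structure is two simply-supported spans AB and BC.
End slopes at the hinge B, treating each span as simply supported:
  span AB: point load 17 at a = 8.33: Pab(L + a)/(6LEI) = 72.25/EI
  relative rotation θ_0 = (72.25 + 0)/EI = 72.25/EI
A unit hogging moment at B produces rotation L₁/(3EI) + L₂/(3EI) = 6.167/EI.
Compatibility: M_B·(L₁+L₂)/(3EI) = θ_0, giving M_B = 11.72 kN·m (hogging).

M_B = 11.72 kN·m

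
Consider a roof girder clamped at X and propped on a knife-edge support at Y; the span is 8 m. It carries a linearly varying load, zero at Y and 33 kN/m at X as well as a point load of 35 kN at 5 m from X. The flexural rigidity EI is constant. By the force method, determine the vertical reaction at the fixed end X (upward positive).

R_X = 124.4 kN

Choose R_Y as the redundant. The primary structure is the cantilever fixed at X.
Primary-structure tip deflection at Y by superposition:
  triangular load, peak 33 at the fixed end: w₀L⁴/(30EI) = 4506/EI
  point load 35 at a = 5: Pa²(3L − a)/(6EI) = 2771/EI
  δ_0 = 7276/EI
Flexibility coefficient — unit upward force at Y: δ_{YY} = L³/(3EI) = 170.7/EI.
Compatibility at Y: δ_0 − R_Y·δ_{YY} = 0, so R_Y = 7276/170.7 = 42.64 kN.
Vertical equilibrium: R_X = ΣP − R_Y = 167 − 42.64 = 124.4 kN.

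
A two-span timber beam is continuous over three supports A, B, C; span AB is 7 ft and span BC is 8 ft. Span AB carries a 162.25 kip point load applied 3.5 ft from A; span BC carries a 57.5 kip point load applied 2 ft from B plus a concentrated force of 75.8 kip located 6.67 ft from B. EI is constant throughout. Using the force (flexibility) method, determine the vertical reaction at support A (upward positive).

Insert a hinge at B; M_B is the redundant, and each span becomes simply supported.
End slopes at the hinge B, treating each span as simply supported:
  span AB: point load 162.25 at a = 3.5: Pab(L + a)/(6LEI) = 496.9/EI
  span BC: point load 57.5 at a = 2: Pab(L + b)/(6LEI) = 201.2/EI
  span BC: point load 75.8 at a = 6.67: Pab(L + b)/(6LEI) = 130.7/EI
  relative rotation θ_0 = (496.9 + 332)/EI = 828.8/EI
A unit hogging moment at B produces rotation L₁/(3EI) + L₂/(3EI) = 5/EI.
Slope continuity at B: θ_0 = M_B·5/EI, so M_B = 828.8/5 = 165.8 kip·ft (hogging).
Span AB, ΣM about A with M_B applied at B: R_B^{AB}·7 = 567.9 + 165.8, so R_B^{AB} = 104.8 kip and R_A = 162.2 − 104.8 = 57.44 kip.

R_A = 57.44 kip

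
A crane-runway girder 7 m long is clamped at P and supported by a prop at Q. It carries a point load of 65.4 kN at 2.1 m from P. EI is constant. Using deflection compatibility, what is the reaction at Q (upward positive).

R_Q = 7.946 kN

Release the roller at Q. Primary structure: cantilever fixed at P.
Deflection at Q on the released cantilever, summing each load's contribution:
  point load 65.4 at a = 2.1: Pa²(3L − a)/(6EI) = 908.5/EI
Flexibility coefficient — unit upward force at Q: δ_{QQ} = L³/(3EI) = 114.3/EI.
Compatibility at Q: δ_0 − R_Q·δ_{QQ} = 0, so R_Q = 908.5/114.3 = 7.946 kN.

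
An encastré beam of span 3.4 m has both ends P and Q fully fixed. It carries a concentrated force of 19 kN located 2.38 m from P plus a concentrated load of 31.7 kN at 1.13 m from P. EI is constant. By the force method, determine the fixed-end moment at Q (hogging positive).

Release both end moments; the primary structure is a simply-supported span PQ with redundants M_P and M_Q.
On the primary (simply-supported) span, the end slopes from the loading are:
  at P: point load 19 at a = 2.38: Pab(L + b)/(6LEI) = 9.994/EI
  at Q: point load 19 at a = 2.38: Pab(L + a)/(6LEI) = 13.07/EI
  at P: point load 31.7 at a = 1.13: Pab(L + b)/(6LEI) = 22.6/EI
  at Q: point load 31.7 at a = 1.13: Pab(L + a)/(6LEI) = 18.06/EI
  θ_P0 = 32.59/EI,  θ_Q0 = 31.12/EI
Flexibility coefficients: a unit moment at one end gives L/(3EI) there and L/(6EI) at the far end, so f₁₁ = f₂₂ = 1.133/EI and f₁₂ = f₂₁ = 0.5667/EI.
Compatibility — zero rotation at each built-in end:
  1.133 M_P + 0.5667 M_Q = 32.59
  0.5667 M_P + 1.133 M_Q = 31.12
Solving the pair gives M_P = 20.04 kN·m and M_Q = 17.44 kN·m (hogging).

M_Q = 17.44 kN·m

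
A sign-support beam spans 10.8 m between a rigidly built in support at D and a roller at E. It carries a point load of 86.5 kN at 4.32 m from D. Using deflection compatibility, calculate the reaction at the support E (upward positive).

Release the roller at E. Primary structure: cantilever fixed at D.
Deflection at E on the released cantilever, summing each load's contribution:
  point load 86.5 at a = 4.32: Pa²(3L − a)/(6EI) = 7555/EI
Flexibility coefficient — unit upward force at E: δ_{EE} = L³/(3EI) = 419.9/EI.
Compatibility at E: δ_0 − R_E·δ_{EE} = 0, so R_E = 7555/419.9 = 17.99 kN.

R_E = 17.99 kN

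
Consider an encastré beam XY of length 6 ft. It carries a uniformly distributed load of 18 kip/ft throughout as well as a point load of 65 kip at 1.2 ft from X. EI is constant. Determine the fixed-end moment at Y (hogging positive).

Take the two fixed-end moments M_X, M_Y as redundants; the released structure is the simple span XY.
Simple-span end rotations at X and Y under the given loads:
  at X: UDL 18: wL³/(24EI) = 162/EI
  at Y: UDL 18: wL³/(24EI) = 162/EI
  at X: point load 65 at a = 1.2: Pab(L + b)/(6LEI) = 112.3/EI
  at Y: point load 65 at a = 1.2: Pab(L + a)/(6LEI) = 74.88/EI
  θ_X0 = 274.3/EI,  θ_Y0 = 236.9/EI
Flexibility coefficients: a unit moment at one end gives L/(3EI) there and L/(6EI) at the far end, so f₁₁ = f₂₂ = 2/EI and f₁₂ = f₂₁ = 1/EI.
Compatibility — zero rotation at each built-in end:
  2 M_X + 1 M_Y = 274.3
  1 M_X + 2 M_Y = 236.9
Solving the pair gives M_X = 103.9 kip·ft and M_Y = 66.48 kip·ft (hogging).

M_Y = 66.48 kip·ft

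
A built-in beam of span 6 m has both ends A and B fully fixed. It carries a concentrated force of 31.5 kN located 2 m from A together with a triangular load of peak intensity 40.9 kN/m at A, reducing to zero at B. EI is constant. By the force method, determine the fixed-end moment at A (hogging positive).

Release both end moments; the primary structure is a simply-supported span AB with redundants M_A and M_B.
On the primary (simply-supported) span, the end slopes from the loading are:
  at A: point load 31.5 at a = 2: Pab(L + b)/(6LEI) = 70/EI
  at B: point load 31.5 at a = 2: Pab(L + a)/(6LEI) = 56/EI
  at A: triangular load, peak 40.9: w₀L³/(45EI) = 196.3/EI
  at B: triangular load, peak 40.9: 7w₀L³/(360EI) = 171.8/EI
  θ_A0 = 266.3/EI,  θ_B0 = 227.8/EI
Flexibility coefficients: a unit moment at one end gives L/(3EI) there and L/(6EI) at the far end, so f₁₁ = f₂₂ = 2/EI and f₁₂ = f₂₁ = 1/EI.
Compatibility — zero rotation at each built-in end:
  2 M_A + 1 M_B = 266.3
  1 M_A + 2 M_B = 227.8
Solving the pair gives M_A = 101.6 kN·m and M_B = 63.08 kN·m (hogging).

M_A = 101.6 kN·m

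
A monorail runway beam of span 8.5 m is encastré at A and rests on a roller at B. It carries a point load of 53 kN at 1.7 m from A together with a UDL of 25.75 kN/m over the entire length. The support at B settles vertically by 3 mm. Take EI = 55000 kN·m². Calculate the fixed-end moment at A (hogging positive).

M_A = 304.3 kN·m

Remove the prop at B; the released (primary) structure is a cantilever built in at A.
Free-end deflection of the primary structure under the applied loading (downward +):
  point load 53 at a = 1.7: Pa²(3L − a)/(6EI) = 607.6/EI
  UDL 25.75: wL⁴/(8EI) = 16802/EI
  δ_0 = 17410/EI
Tip deflection under a unit load at B: L³/(3EI) = 204.7/EI.
With EI = 55000 kN·m²: δ_0 = 0.31654 m and δ_{BB} = 0.003722 m/kN.
Compatibility — the beam at B must follow the support down by 0.003 m: δ_0 − R_B·δ_{BB} = 0.003, so R_B = (0.31654 − 0.003)/0.003722 = 84.24 kN.
Moment equilibrium about A: M_A = Σ(load moments about A) − R_B·L = 1020 − 84.24×8.5 = 304.3 kN·m.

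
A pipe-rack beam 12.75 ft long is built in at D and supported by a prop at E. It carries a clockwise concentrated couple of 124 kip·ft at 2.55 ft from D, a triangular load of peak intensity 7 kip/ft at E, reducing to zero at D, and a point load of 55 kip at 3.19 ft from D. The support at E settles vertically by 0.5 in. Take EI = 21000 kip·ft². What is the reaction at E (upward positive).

Choose R_E as the redundant. The primary structure is the cantilever fixed at D.
Deflection at E on the released cantilever, summing each load's contribution:
  clockwise couple 124 at a = 2.55: M₀a(2L − a)/(2EI) = 3628/EI
  triangular load, peak 7 at the free end: 11w₀L⁴/(120EI) = 16957/EI
  point load 55 at a = 3.19: Pa²(3L − a)/(6EI) = 3270/EI
  δ_0 = 23856/EI
Flexibility coefficient — unit upward force at E: δ_{EE} = L³/(3EI) = 690.9/EI.
With EI = 21000 kip·ft²: δ_0 = 1.136 ft and δ_{EE} = 0.0329 ft/kip.
Compatibility — the beam at E must follow the support down by 0.04167 ft: δ_0 − R_E·δ_{EE} = 0.04167, so R_E = (1.136 − 0.04167)/0.0329 = 33.26 kip.

R_E = 33.26 kip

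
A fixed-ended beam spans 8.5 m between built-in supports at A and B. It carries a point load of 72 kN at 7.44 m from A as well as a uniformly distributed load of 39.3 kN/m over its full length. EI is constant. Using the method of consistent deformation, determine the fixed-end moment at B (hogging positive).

M_B = 295.1 kN·m

Take the two fixed-end moments M_A, M_B as redundants; the released structure is the simple span AB.
On the primary (simply-supported) span, the end slopes from the loading are:
  at A: point load 72 at a = 7.44: Pab(L + b)/(6LEI) = 106.4/EI
  at B: point load 72 at a = 7.44: Pab(L + a)/(6LEI) = 177.5/EI
  at A: UDL 39.3: wL³/(24EI) = 1006/EI
  at B: UDL 39.3: wL³/(24EI) = 1006/EI
  θ_A0 = 1112/EI,  θ_B0 = 1183/EI
Flexibility coefficients: a unit moment at one end gives L/(3EI) there and L/(6EI) at the far end, so f₁₁ = f₂₂ = 2.833/EI and f₁₂ = f₂₁ = 1.417/EI.
Compatibility — zero rotation at each built-in end:
  2.833 M_A + 1.417 M_B = 1112
  1.417 M_A + 2.833 M_B = 1183
Solving the pair gives M_A = 244.9 kN·m and M_B = 295.1 kN·m (hogging).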